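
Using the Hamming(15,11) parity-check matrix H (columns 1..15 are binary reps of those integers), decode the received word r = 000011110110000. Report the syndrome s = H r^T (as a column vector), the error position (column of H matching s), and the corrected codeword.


s = (1, 1, 0, 1)^T, error position = 13, corrected codeword c = 000011110110100

Compute s = H r^T mod 2 one row at a time:
  s_1 = 1 + 0 + 1 + 1 + 0 + 0 + 0 + 0 = 3 ≡ 1 (mod 2).
  s_2 = 0 + 1 + 1 + 1 + 0 + 0 + 0 + 0 = 3 ≡ 1 (mod 2).
  s_3 = 0 + 0 + 1 + 1 + 1 + 1 + 0 + 0 = 4 ≡ 0 (mod 2).
  s_4 = 0 + 0 + 1 + 1 + 0 + 1 + 0 + 0 = 3 ≡ 1 (mod 2).
s = (1, 1, 0, 1)^T — this equals column 13 of H (binary 1101), so error is at position 13.
Correct: flip bit 13 of r = 000011110110000 to get c = 000011110110100.


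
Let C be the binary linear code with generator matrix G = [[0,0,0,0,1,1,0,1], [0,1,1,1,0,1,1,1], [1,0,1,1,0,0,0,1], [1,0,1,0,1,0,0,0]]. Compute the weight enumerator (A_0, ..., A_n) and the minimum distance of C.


Weight distribution: A_0 = 1, A_2 = 1, A_3 = 3, A_4 = 5, A_5 = 4, A_6 = 1, A_7 = 1. Minimum distance d = 2.

Enumerate all 2^4 = 16 messages m ∈ F_2^4.
For each, compute codeword c = mG in F_2^8, then tally its weight.
  m = 0000 → c = 00000000, weight = 0.
  m = 1000 → c = 00001101, weight = 3.
  m = 0100 → c = 01110111, weight = 6.
  m = 1100 → c = 01111010, weight = 5.
  m = 0010 → c = 10110001, weight = 4.
  m = 1010 → c = 10111100, weight = 5.
  m = 0110 → c = 11000110, weight = 4.
  m = 1110 → c = 11001011, weight = 5.
  m = 0001 → c = 10101000, weight = 3.
  m = 1001 → c = 10100101, weight = 4.
  m = 0101 → c = 11011111, weight = 7.
  m = 1101 → c = 11010010, weight = 4.
  m = 0011 → c = 00011001, weight = 3.
  m = 1011 → c = 00010100, weight = 2.
  m = 0111 → c = 01101110, weight = 5.
  m = 1111 → c = 01100011, weight = 4.
Tally weights:
  weight 0: 1 codewords.
  weight 2: 1 codewords.
  weight 3: 3 codewords.
  weight 4: 5 codewords.
  weight 5: 4 codewords.
  weight 6: 1 codewords.
  weight 7: 1 codewords.
Minimum distance d = smallest w > 0 with A_w > 0 = 2.
Sanity: Σ A_w = 16 = 2^4 = 16 ✓.


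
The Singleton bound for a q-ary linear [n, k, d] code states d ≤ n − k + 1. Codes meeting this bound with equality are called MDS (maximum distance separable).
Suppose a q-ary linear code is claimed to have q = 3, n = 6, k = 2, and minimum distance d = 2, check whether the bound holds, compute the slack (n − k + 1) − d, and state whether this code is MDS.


Singleton RHS = n − k + 1 = 5, slack = 3, bound satisfied, not MDS.

Singleton bound: d ≤ n − k + 1.
Here n = 6, k = 2, so n − k + 1 = 5.
Given d = 2, check d ≤ 5: YES.
Slack = (n − k + 1) − d = 3.
The code is NOT MDS (slack = 3 > 0).
Description: the claimed parameters are [6, 2, 2]_3; such a code would be non-MDS.


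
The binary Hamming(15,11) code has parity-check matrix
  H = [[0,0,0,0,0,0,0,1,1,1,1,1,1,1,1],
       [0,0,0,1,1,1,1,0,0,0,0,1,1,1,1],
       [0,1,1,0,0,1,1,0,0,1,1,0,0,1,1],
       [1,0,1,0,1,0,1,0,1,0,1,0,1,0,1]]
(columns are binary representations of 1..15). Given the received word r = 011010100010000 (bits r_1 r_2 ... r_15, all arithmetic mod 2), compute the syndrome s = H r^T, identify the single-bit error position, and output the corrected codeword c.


s = (1, 0, 0, 0)^T, error position = 8, corrected codeword c = 011010110010000

Compute s = H r^T mod 2 one row at a time:
  s_1 = 0 + 0 + 0 + 1 + 0 + 0 + 0 + 0 = 1 ≡ 1 (mod 2).
  s_2 = 0 + 1 + 0 + 1 + 0 + 0 + 0 + 0 = 2 ≡ 0 (mod 2).
  s_3 = 1 + 1 + 0 + 1 + 0 + 1 + 0 + 0 = 4 ≡ 0 (mod 2).
  s_4 = 0 + 1 + 1 + 1 + 0 + 1 + 0 + 0 = 4 ≡ 0 (mod 2).
s = (1, 0, 0, 0)^T — this equals column 8 of H (binary 1000), so error is at position 8.
Correct: flip bit 8 of r = 011010100010000 to get c = 011010110010000.


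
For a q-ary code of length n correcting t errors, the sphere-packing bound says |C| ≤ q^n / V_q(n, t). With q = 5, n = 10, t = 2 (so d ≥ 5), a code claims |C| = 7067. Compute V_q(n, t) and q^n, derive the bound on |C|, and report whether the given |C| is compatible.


V_q(n, t) = 761, q^n = 9765625, Hamming bound = 12832, |C| = 7067 ≤ bound (satisfied).

Step 1: Compute V_q(n, t) = Σ_{j=0}^2 C(n, j) (q−1)^j.
  j = 0: C(10,0)·(4)^0 = 1·1 = 1.
  j = 1: C(10,1)·(4)^1 = 10·4 = 40.
  j = 2: C(10,2)·(4)^2 = 45·16 = 720.
  V_q(n, t) = 1 + 40 + 720 = 761.
Step 2: q^n = 5^10 = 9765625.
Step 3: Hamming bound ⌊q^n / V_q(n,t)⌋ = ⌊9765625/761⌋ = 12832.
Step 4: Compare |C| = 7067 to 12832: satisfied.
The claimed |C| lies below the Hamming bound.


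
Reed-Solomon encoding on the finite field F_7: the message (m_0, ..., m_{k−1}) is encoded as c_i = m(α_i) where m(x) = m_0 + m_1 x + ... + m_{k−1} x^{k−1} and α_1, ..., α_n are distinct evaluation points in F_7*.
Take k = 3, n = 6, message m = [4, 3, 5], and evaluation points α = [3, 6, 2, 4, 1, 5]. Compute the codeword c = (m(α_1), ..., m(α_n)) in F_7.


c = [2, 6, 2, 5, 5, 4]

Message polynomial: m(x) = 4 + 3·x + 5·x^2 (mod 7).
For each evaluation point α_i, compute m(α_i) mod 7:
  α_1 = 3: Horner steps 5 → 4 → 2, so m(3) = 2.
  α_2 = 6: Horner steps 5 → 5 → 6, so m(6) = 6.
  α_3 = 2: Horner steps 5 → 6 → 2, so m(2) = 2.
  α_4 = 4: Horner steps 5 → 2 → 5, so m(4) = 5.
  α_5 = 1: Horner steps 5 → 1 → 5, so m(1) = 5.
  α_6 = 5: Horner steps 5 → 0 → 4, so m(5) = 4.
Codeword c = [2, 6, 2, 5, 5, 4] ∈ F_7^6.


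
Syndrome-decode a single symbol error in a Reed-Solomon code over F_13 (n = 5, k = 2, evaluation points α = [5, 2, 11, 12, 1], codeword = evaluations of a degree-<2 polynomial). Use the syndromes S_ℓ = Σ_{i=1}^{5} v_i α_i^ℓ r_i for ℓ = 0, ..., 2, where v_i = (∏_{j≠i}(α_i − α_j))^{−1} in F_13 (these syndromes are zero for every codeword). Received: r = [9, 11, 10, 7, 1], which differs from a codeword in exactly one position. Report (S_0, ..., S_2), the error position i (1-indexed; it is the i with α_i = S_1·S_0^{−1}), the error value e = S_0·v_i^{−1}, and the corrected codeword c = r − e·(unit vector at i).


S = (2, 10, 11), error at position 1, error magnitude e = 7, c = [2, 11, 10, 7, 1].

Step 1: column multipliers v_i = (∏_{j≠i}(α_i − α_j))^{−1} mod 13.
  i = 1 (α = 5): (5−2)(5−11)(5−12)(5−1) = 3·(−6)·(−7)·4 = 504 ≡ 10, so v_1 = 10^{−1} = 4 (mod 13).
  i = 2 (α = 2): (2−5)(2−11)(2−12)(2−1) = (−3)·(−9)·(−10)·1 = −270 ≡ 3, so v_2 = 3^{−1} = 9 (mod 13).
  i = 3 (α = 11): (11−5)(11−2)(11−12)(11−1) = 6·9·(−1)·10 = −540 ≡ 6, so v_3 = 6^{−1} = 11 (mod 13).
  i = 4 (α = 12): (12−5)(12−2)(12−11)(12−1) = 7·10·1·11 = 770 ≡ 3, so v_4 = 3^{−1} = 9 (mod 13).
  i = 5 (α = 1): (1−5)(1−2)(1−11)(1−12) = (−4)·(−1)·(−10)·(−11) = 440 ≡ 11, so v_5 = 11^{−1} = 6 (mod 13).
  v = [4, 9, 11, 9, 6].
Step 2: syndromes of r = [9, 11, 10, 7, 1] (all sums mod 13).
  S_0 = Σ v_i r_i = 4·9 + 9·11 + 11·10 + 9·7 + 6·1 = 314 ≡ 2.
  S_1 = Σ v_i α_i r_i = 4·5·9 + 9·2·11 + 11·11·10 + 9·12·7 + 6·1·1 = 2350 ≡ 10.
  α_i^2 mod 13 = [12, 4, 4, 1, 1].
  S_2 = Σ v_i α_i^2 r_i = 4·12·9 + 9·4·11 + 11·4·10 + 9·1·7 + 6·1·1 = 1337 ≡ 11.
  S = (2, 10, 11) ≠ 0, so r is not a codeword (an error is present).
Step 3: locate the error. For a single error e at position i, S_ℓ = v_i·e·α_i^ℓ, so α_err = S_1/S_0.
  S_0^{−1} = 2^{−1} = 7 (mod 13), so α_err = 10·7 = 70 ≡ 5 = α_1. Error position i = 1.
  Consistency check: S_2/S_1 = 11·4 = 44 ≡ 5 = α_err ✓ (single-error assumption holds).
Step 4: error magnitude e = S_0/v_1 = S_0·∏_{j≠1}(α_1 − α_j) = 2·10 = 20 ≡ 7 (mod 13).
Step 5: correct position 1: c_1 = r_1 − e = 9 − 7 ≡ 2 (mod 13). Hence c = [2, 11, 10, 7, 1].
  Check: interpolating c through the α_i gives m(x) = 4 + 10·x (degree < 2) with m(α_i) = c_i for every i, so c is indeed a codeword.


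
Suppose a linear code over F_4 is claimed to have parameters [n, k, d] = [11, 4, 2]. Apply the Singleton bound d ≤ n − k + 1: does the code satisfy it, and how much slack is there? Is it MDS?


Singleton RHS = n − k + 1 = 8, slack = 6, bound satisfied, not MDS.

Singleton bound: d ≤ n − k + 1.
Here n = 11, k = 4, so n − k + 1 = 8.
Given d = 2, check d ≤ 8: YES.
Slack = (n − k + 1) − d = 6.
The code is NOT MDS (slack = 6 > 0).
Description: the claimed parameters are [11, 4, 2]_4; such a code would be non-MDS.


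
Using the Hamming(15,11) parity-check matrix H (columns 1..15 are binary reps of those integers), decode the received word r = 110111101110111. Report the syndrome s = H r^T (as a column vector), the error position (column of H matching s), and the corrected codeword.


s = (0, 1, 1, 1)^T, error position = 7, corrected codeword c = 110111001110111

Compute s = H r^T mod 2 one row at a time:
  s_1 = 0 + 1 + 1 + 1 + 0 + 1 + 1 + 1 = 6 ≡ 0 (mod 2).
  s_2 = 1 + 1 + 1 + 1 + 0 + 1 + 1 + 1 = 7 ≡ 1 (mod 2).
  s_3 = 1 + 0 + 1 + 1 + 1 + 1 + 1 + 1 = 7 ≡ 1 (mod 2).
  s_4 = 1 + 0 + 1 + 1 + 1 + 1 + 1 + 1 = 7 ≡ 1 (mod 2).
s = (0, 1, 1, 1)^T — this equals column 7 of H (binary 0111), so error is at position 7.
Correct: flip bit 7 of r = 110111101110111 to get c = 110111001110111.


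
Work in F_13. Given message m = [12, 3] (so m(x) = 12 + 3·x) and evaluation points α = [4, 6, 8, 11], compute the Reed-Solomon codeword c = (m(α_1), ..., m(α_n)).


c = [11, 4, 10, 6]

Message polynomial: m(x) = 12 + 3·x (mod 13).
For each evaluation point α_i, compute m(α_i) mod 13:
  α_1 = 4: Horner steps 3 → 11, so m(4) = 11.
  α_2 = 6: Horner steps 3 → 4, so m(6) = 4.
  α_3 = 8: Horner steps 3 → 10, so m(8) = 10.
  α_4 = 11: Horner steps 3 → 6, so m(11) = 6.
Codeword c = [11, 4, 10, 6] ∈ F_13^4.


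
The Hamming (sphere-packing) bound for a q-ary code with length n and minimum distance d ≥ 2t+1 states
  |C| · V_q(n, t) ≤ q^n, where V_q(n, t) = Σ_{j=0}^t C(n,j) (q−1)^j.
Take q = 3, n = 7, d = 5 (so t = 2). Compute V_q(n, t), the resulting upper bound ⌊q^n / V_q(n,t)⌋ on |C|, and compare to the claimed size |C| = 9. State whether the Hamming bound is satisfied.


V_q(n, t) = 99, q^n = 2187, Hamming bound = 22, |C| = 9 ≤ bound (satisfied).

Step 1: Compute V_q(n, t) = Σ_{j=0}^2 C(n, j) (q−1)^j.
  j = 0: C(7,0)·(2)^0 = 1·1 = 1.
  j = 1: C(7,1)·(2)^1 = 7·2 = 14.
  j = 2: C(7,2)·(2)^2 = 21·4 = 84.
  V_q(n, t) = 1 + 14 + 84 = 99.
Step 2: q^n = 3^7 = 2187.
Step 3: Hamming bound ⌊q^n / V_q(n,t)⌋ = ⌊2187/99⌋ = 22.
Step 4: Compare |C| = 9 to 22: satisfied.
The claimed |C| lies below the Hamming bound.


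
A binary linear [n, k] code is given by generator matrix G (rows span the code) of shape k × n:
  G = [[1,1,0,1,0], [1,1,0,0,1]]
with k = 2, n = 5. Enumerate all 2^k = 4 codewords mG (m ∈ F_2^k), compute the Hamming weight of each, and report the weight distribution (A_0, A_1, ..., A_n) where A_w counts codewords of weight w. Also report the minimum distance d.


Weight distribution: A_0 = 1, A_2 = 1, A_3 = 2. Minimum distance d = 2.

Enumerate all 2^2 = 4 messages m ∈ F_2^2.
For each, compute codeword c = mG in F_2^5, then tally its weight.
  m = 00 → c = 00000, weight = 0.
  m = 10 → c = 11010, weight = 3.
  m = 01 → c = 11001, weight = 3.
  m = 11 → c = 00011, weight = 2.
Tally weights:
  weight 0: 1 codewords.
  weight 2: 1 codewords.
  weight 3: 2 codewords.
Minimum distance d = smallest w > 0 with A_w > 0 = 2.
Sanity: Σ A_w = 4 = 2^2 = 4 ✓.


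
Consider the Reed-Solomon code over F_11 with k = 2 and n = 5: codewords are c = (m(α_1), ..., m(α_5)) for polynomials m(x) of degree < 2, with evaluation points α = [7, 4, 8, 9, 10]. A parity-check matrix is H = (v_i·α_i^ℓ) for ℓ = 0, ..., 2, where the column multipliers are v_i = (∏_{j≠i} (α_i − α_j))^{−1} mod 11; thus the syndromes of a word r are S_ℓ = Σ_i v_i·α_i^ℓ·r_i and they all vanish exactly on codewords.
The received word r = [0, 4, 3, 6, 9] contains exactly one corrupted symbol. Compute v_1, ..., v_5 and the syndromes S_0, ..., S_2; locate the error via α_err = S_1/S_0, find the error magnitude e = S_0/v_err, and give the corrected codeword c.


S = (3, 1, 4), error at position 2, error magnitude e = 2, c = [0, 2, 3, 6, 9].

Step 1: column multipliers v_i = (∏_{j≠i}(α_i − α_j))^{−1} mod 11.
  i = 1 (α = 7): (7−4)(7−8)(7−9)(7−10) = 3·(−1)·(−2)·(−3) = −18 ≡ 4, so v_1 = 4^{−1} = 3 (mod 11).
  i = 2 (α = 4): (4−7)(4−8)(4−9)(4−10) = (−3)·(−4)·(−5)·(−6) = 360 ≡ 8, so v_2 = 8^{−1} = 7 (mod 11).
  i = 3 (α = 8): (8−7)(8−4)(8−9)(8−10) = 1·4·(−1)·(−2) = 8 ≡ 8, so v_3 = 8^{−1} = 7 (mod 11).
  i = 4 (α = 9): (9−7)(9−4)(9−8)(9−10) = 2·5·1·(−1) = −10 ≡ 1, so v_4 = 1^{−1} = 1 (mod 11).
  i = 5 (α = 10): (10−7)(10−4)(10−8)(10−9) = 3·6·2·1 = 36 ≡ 3, so v_5 = 3^{−1} = 4 (mod 11).
  v = [3, 7, 7, 1, 4].
Step 2: syndromes of r = [0, 4, 3, 6, 9] (all sums mod 11).
  S_0 = Σ v_i r_i = 3·0 + 7·4 + 7·3 + 1·6 + 4·9 = 91 ≡ 3.
  S_1 = Σ v_i α_i r_i = 3·7·0 + 7·4·4 + 7·8·3 + 1·9·6 + 4·10·9 = 694 ≡ 1.
  α_i^2 mod 11 = [5, 5, 9, 4, 1].
  S_2 = Σ v_i α_i^2 r_i = 3·5·0 + 7·5·4 + 7·9·3 + 1·4·6 + 4·1·9 = 389 ≡ 4.
  S = (3, 1, 4) ≠ 0, so r is not a codeword (an error is present).
Step 3: locate the error. For a single error e at position i, S_ℓ = v_i·e·α_i^ℓ, so α_err = S_1/S_0.
  S_0^{−1} = 3^{−1} = 4 (mod 11), so α_err = 1·4 = 4 ≡ 4 = α_2. Error position i = 2.
  Consistency check: S_2/S_1 = 4·1 = 4 ≡ 4 = α_err ✓ (single-error assumption holds).
Step 4: error magnitude e = S_0/v_2 = S_0·∏_{j≠2}(α_2 − α_j) = 3·8 = 24 ≡ 2 (mod 11).
Step 5: correct position 2: c_2 = r_2 − e = 4 − 2 ≡ 2 (mod 11). Hence c = [0, 2, 3, 6, 9].
  Check: interpolating c through the α_i gives m(x) = 1 + 3·x (degree < 2) with m(α_i) = c_i for every i, so c is indeed a codeword.


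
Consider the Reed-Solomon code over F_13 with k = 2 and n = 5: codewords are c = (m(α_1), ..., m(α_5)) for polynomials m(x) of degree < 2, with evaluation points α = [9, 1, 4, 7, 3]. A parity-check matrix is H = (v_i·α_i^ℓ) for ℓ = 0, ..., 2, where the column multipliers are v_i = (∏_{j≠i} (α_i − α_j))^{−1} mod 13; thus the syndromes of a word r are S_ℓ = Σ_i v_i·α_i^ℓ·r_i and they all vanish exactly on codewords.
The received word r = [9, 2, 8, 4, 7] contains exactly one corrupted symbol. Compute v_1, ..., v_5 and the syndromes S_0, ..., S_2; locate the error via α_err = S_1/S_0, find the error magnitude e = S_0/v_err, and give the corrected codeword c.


S = (3, 12, 9), error at position 3, error magnitude e = 5, c = [9, 2, 3, 4, 7].

Step 1: column multipliers v_i = (∏_{j≠i}(α_i − α_j))^{−1} mod 13.
  i = 1 (α = 9): (9−1)(9−4)(9−7)(9−3) = 8·5·2·6 = 480 ≡ 12, so v_1 = 12^{−1} = 12 (mod 13).
  i = 2 (α = 1): (1−9)(1−4)(1−7)(1−3) = (−8)·(−3)·(−6)·(−2) = 288 ≡ 2, so v_2 = 2^{−1} = 7 (mod 13).
  i = 3 (α = 4): (4−9)(4−1)(4−7)(4−3) = (−5)·3·(−3)·1 = 45 ≡ 6, so v_3 = 6^{−1} = 11 (mod 13).
  i = 4 (α = 7): (7−9)(7−1)(7−4)(7−3) = (−2)·6·3·4 = −144 ≡ 12, so v_4 = 12^{−1} = 12 (mod 13).
  i = 5 (α = 3): (3−9)(3−1)(3−4)(3−7) = (−6)·2·(−1)·(−4) = −48 ≡ 4, so v_5 = 4^{−1} = 10 (mod 13).
  v = [12, 7, 11, 12, 10].
Step 2: syndromes of r = [9, 2, 8, 4, 7] (all sums mod 13).
  S_0 = Σ v_i r_i = 12·9 + 7·2 + 11·8 + 12·4 + 10·7 = 328 ≡ 3.
  S_1 = Σ v_i α_i r_i = 12·9·9 + 7·1·2 + 11·4·8 + 12·7·4 + 10·3·7 = 1884 ≡ 12.
  α_i^2 mod 13 = [3, 1, 3, 10, 9].
  S_2 = Σ v_i α_i^2 r_i = 12·3·9 + 7·1·2 + 11·3·8 + 12·10·4 + 10·9·7 = 1712 ≡ 9.
  S = (3, 12, 9) ≠ 0, so r is not a codeword (an error is present).
Step 3: locate the error. For a single error e at position i, S_ℓ = v_i·e·α_i^ℓ, so α_err = S_1/S_0.
  S_0^{−1} = 3^{−1} = 9 (mod 13), so α_err = 12·9 = 108 ≡ 4 = α_3. Error position i = 3.
  Consistency check: S_2/S_1 = 9·12 = 108 ≡ 4 = α_err ✓ (single-error assumption holds).
Step 4: error magnitude e = S_0/v_3 = S_0·∏_{j≠3}(α_3 − α_j) = 3·6 = 18 ≡ 5 (mod 13).
Step 5: correct position 3: c_3 = r_3 − e = 8 − 5 ≡ 3 (mod 13). Hence c = [9, 2, 3, 4, 7].
  Check: interpolating c through the α_i gives m(x) = 6 + 9·x (degree < 2) with m(α_i) = c_i for every i, so c is indeed a codeword.


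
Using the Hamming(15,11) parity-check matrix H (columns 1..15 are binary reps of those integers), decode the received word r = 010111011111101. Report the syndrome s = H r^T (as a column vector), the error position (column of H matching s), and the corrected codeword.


s = (1, 0, 1, 1)^T, error position = 11, corrected codeword c = 010111011101101

Compute s = H r^T mod 2 one row at a time:
  s_1 = 1 + 1 + 1 + 1 + 1 + 1 + 0 + 1 = 7 ≡ 1 (mod 2).
  s_2 = 1 + 1 + 1 + 0 + 1 + 1 + 0 + 1 = 6 ≡ 0 (mod 2).
  s_3 = 1 + 0 + 1 + 0 + 1 + 1 + 0 + 1 = 5 ≡ 1 (mod 2).
  s_4 = 0 + 0 + 1 + 0 + 1 + 1 + 1 + 1 = 5 ≡ 1 (mod 2).
s = (1, 0, 1, 1)^T — this equals column 11 of H (binary 1011), so error is at position 11.
Correct: flip bit 11 of r = 010111011111101 to get c = 010111011101101.


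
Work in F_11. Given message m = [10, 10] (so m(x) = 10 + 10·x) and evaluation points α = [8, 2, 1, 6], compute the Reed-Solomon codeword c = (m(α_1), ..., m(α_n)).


c = [2, 8, 9, 4]

Message polynomial: m(x) = 10 + 10·x (mod 11).
For each evaluation point α_i, compute m(α_i) mod 11:
  α_1 = 8: Horner steps 10 → 2, so m(8) = 2.
  α_2 = 2: Horner steps 10 → 8, so m(2) = 8.
  α_3 = 1: Horner steps 10 → 9, so m(1) = 9.
  α_4 = 6: Horner steps 10 → 4, so m(6) = 4.
Codeword c = [2, 8, 9, 4] ∈ F_11^4.


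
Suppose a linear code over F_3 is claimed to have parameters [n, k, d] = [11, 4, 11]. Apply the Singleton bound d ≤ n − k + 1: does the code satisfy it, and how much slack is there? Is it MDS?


Singleton RHS = n − k + 1 = 8, slack = -3, bound violated (no such code; not MDS).

Singleton bound: d ≤ n − k + 1.
Here n = 11, k = 4, so n − k + 1 = 8.
Given d = 11, check d ≤ 8: NO.
Slack = (n − k + 1) − d = -3.
The slack is negative: d = 11 exceeds n − k + 1 = 8 by 3, so the Singleton bound is violated and no linear [11, 4, 11]_3 code can exist. In particular it is not MDS (MDS requires d = n − k + 1 exactly).
Description: the claimed parameters are [11, 4, 11]_3; such a code would be impossible (violates the Singleton bound).


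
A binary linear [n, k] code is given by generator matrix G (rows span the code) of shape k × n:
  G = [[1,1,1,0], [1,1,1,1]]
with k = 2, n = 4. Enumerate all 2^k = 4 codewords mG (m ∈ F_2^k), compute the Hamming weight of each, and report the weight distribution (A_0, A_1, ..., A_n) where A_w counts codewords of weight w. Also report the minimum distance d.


Weight distribution: A_0 = 1, A_1 = 1, A_3 = 1, A_4 = 1. Minimum distance d = 1.

Enumerate all 2^2 = 4 messages m ∈ F_2^2.
For each, compute codeword c = mG in F_2^4, then tally its weight.
  m = 00 → c = 0000, weight = 0.
  m = 10 → c = 1110, weight = 3.
  m = 01 → c = 1111, weight = 4.
  m = 11 → c = 0001, weight = 1.
Tally weights:
  weight 0: 1 codewords.
  weight 1: 1 codewords.
  weight 3: 1 codewords.
  weight 4: 1 codewords.
Minimum distance d = smallest w > 0 with A_w > 0 = 1.
Sanity: Σ A_w = 4 = 2^2 = 4 ✓.


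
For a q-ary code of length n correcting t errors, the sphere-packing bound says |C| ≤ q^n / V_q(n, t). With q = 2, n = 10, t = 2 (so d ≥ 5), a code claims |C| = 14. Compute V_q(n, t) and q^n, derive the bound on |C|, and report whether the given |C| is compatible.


V_q(n, t) = 56, q^n = 1024, Hamming bound = 18, |C| = 14 ≤ bound (satisfied).

Step 1: Compute V_q(n, t) = Σ_{j=0}^2 C(n, j) (q−1)^j.
  j = 0: C(10,0)·(1)^0 = 1·1 = 1.
  j = 1: C(10,1)·(1)^1 = 10·1 = 10.
  j = 2: C(10,2)·(1)^2 = 45·1 = 45.
  V_q(n, t) = 1 + 10 + 45 = 56.
Step 2: q^n = 2^10 = 1024.
Step 3: Hamming bound ⌊q^n / V_q(n,t)⌋ = ⌊1024/56⌋ = 18.
Step 4: Compare |C| = 14 to 18: satisfied.
The claimed |C| lies below the Hamming bound.


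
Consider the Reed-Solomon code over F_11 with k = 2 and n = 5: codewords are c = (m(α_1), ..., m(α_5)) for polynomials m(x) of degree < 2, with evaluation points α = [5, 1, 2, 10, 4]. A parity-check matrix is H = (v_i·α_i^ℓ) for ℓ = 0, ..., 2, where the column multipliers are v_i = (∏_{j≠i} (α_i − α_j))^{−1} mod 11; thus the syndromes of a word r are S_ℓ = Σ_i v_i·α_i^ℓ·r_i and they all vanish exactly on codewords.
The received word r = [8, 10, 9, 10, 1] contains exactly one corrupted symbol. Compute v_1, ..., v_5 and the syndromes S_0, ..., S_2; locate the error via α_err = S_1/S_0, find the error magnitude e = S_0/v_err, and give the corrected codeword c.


S = (7, 7, 7), error at position 2, error magnitude e = 8, c = [8, 2, 9, 10, 1].

Step 1: column multipliers v_i = (∏_{j≠i}(α_i − α_j))^{−1} mod 11.
  i = 1 (α = 5): (5−1)(5−2)(5−10)(5−4) = 4·3·(−5)·1 = −60 ≡ 6, so v_1 = 6^{−1} = 2 (mod 11).
  i = 2 (α = 1): (1−5)(1−2)(1−10)(1−4) = (−4)·(−1)·(−9)·(−3) = 108 ≡ 9, so v_2 = 9^{−1} = 5 (mod 11).
  i = 3 (α = 2): (2−5)(2−1)(2−10)(2−4) = (−3)·1·(−8)·(−2) = −48 ≡ 7, so v_3 = 7^{−1} = 8 (mod 11).
  i = 4 (α = 10): (10−5)(10−1)(10−2)(10−4) = 5·9·8·6 = 2160 ≡ 4, so v_4 = 4^{−1} = 3 (mod 11).
  i = 5 (α = 4): (4−5)(4−1)(4−2)(4−10) = (−1)·3·2·(−6) = 36 ≡ 3, so v_5 = 3^{−1} = 4 (mod 11).
  v = [2, 5, 8, 3, 4].
Step 2: syndromes of r = [8, 10, 9, 10, 1] (all sums mod 11).
  S_0 = Σ v_i r_i = 2·8 + 5·10 + 8·9 + 3·10 + 4·1 = 172 ≡ 7.
  S_1 = Σ v_i α_i r_i = 2·5·8 + 5·1·10 + 8·2·9 + 3·10·10 + 4·4·1 = 590 ≡ 7.
  α_i^2 mod 11 = [3, 1, 4, 1, 5].
  S_2 = Σ v_i α_i^2 r_i = 2·3·8 + 5·1·10 + 8·4·9 + 3·1·10 + 4·5·1 = 436 ≡ 7.
  S = (7, 7, 7) ≠ 0, so r is not a codeword (an error is present).
Step 3: locate the error. For a single error e at position i, S_ℓ = v_i·e·α_i^ℓ, so α_err = S_1/S_0.
  S_0^{−1} = 7^{−1} = 8 (mod 11), so α_err = 7·8 = 56 ≡ 1 = α_2. Error position i = 2.
  Consistency check: S_2/S_1 = 7·8 = 56 ≡ 1 = α_err ✓ (single-error assumption holds).
Step 4: error magnitude e = S_0/v_2 = S_0·∏_{j≠2}(α_2 − α_j) = 7·9 = 63 ≡ 8 (mod 11).
Step 5: correct position 2: c_2 = r_2 − e = 10 − 8 ≡ 2 (mod 11). Hence c = [8, 2, 9, 10, 1].
  Check: interpolating c through the α_i gives m(x) = 6 + 7·x (degree < 2) with m(α_i) = c_i for every i, so c is indeed a codeword.


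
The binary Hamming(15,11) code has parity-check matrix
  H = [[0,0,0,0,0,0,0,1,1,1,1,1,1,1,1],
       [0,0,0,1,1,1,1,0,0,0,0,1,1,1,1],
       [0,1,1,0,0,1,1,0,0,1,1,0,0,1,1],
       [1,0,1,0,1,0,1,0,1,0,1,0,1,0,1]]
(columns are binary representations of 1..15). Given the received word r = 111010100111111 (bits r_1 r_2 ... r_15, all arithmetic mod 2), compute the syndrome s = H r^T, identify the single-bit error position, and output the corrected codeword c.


s = (0, 0, 1, 1)^T, error position = 3, corrected codeword c = 110010100111111

Compute s = H r^T mod 2 one row at a time:
  s_1 = 0 + 0 + 1 + 1 + 1 + 1 + 1 + 1 = 6 ≡ 0 (mod 2).
  s_2 = 0 + 1 + 0 + 1 + 1 + 1 + 1 + 1 = 6 ≡ 0 (mod 2).
  s_3 = 1 + 1 + 0 + 1 + 1 + 1 + 1 + 1 = 7 ≡ 1 (mod 2).
  s_4 = 1 + 1 + 1 + 1 + 0 + 1 + 1 + 1 = 7 ≡ 1 (mod 2).
s = (0, 0, 1, 1)^T — this equals column 3 of H (binary 0011), so error is at position 3.
Correct: flip bit 3 of r = 111010100111111 to get c = 110010100111111.


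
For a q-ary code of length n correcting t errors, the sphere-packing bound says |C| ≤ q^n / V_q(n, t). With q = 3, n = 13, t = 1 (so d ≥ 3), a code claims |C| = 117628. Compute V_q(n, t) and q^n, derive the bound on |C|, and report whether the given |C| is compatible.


V_q(n, t) = 27, q^n = 1594323, Hamming bound = 59049, |C| = 117628 > bound (violated).

Step 1: Compute V_q(n, t) = Σ_{j=0}^1 C(n, j) (q−1)^j.
  j = 0: C(13,0)·(2)^0 = 1·1 = 1.
  j = 1: C(13,1)·(2)^1 = 13·2 = 26.
  V_q(n, t) = 1 + 26 = 27.
Step 2: q^n = 3^13 = 1594323.
Step 3: Hamming bound ⌊q^n / V_q(n,t)⌋ = ⌊1594323/27⌋ = 59049.
Step 4: Compare |C| = 117628 to 59049: violated.
The claimed |C| lies above the Hamming bound, so no 3-ary code of length 13 with d ≥ 3 can have 117628 codewords.


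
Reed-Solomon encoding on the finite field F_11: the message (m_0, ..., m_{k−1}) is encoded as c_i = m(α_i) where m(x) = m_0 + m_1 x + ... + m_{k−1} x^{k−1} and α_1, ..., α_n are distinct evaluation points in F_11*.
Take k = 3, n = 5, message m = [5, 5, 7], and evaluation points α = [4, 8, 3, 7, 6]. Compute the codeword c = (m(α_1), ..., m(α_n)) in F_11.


c = [5, 9, 6, 9, 1]

Message polynomial: m(x) = 5 + 5·x + 7·x^2 (mod 11).
For each evaluation point α_i, compute m(α_i) mod 11:
  α_1 = 4: Horner steps 7 → 0 → 5, so m(4) = 5.
  α_2 = 8: Horner steps 7 → 6 → 9, so m(8) = 9.
  α_3 = 3: Horner steps 7 → 4 → 6, so m(3) = 6.
  α_4 = 7: Horner steps 7 → 10 → 9, so m(7) = 9.
  α_5 = 6: Horner steps 7 → 3 → 1, so m(6) = 1.
Codeword c = [5, 9, 6, 9, 1] ∈ F_11^5.


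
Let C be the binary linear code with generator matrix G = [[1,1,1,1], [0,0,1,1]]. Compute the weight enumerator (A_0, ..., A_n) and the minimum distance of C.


Weight distribution: A_0 = 1, A_2 = 2, A_4 = 1. Minimum distance d = 2.

Enumerate all 2^2 = 4 messages m ∈ F_2^2.
For each, compute codeword c = mG in F_2^4, then tally its weight.
  m = 00 → c = 0000, weight = 0.
  m = 10 → c = 1111, weight = 4.
  m = 01 → c = 0011, weight = 2.
  m = 11 → c = 1100, weight = 2.
Tally weights:
  weight 0: 1 codewords.
  weight 2: 2 codewords.
  weight 4: 1 codewords.
Minimum distance d = smallest w > 0 with A_w > 0 = 2.
Sanity: Σ A_w = 4 = 2^2 = 4 ✓.


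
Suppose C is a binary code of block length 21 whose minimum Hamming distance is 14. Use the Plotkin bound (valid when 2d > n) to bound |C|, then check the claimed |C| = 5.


Plotkin bound M ≤ 4; given |C| = 5 > bound (violated).

Check applicability: 2d = 28, n = 21.
2d − n = 7 > 0, so Plotkin applies.
Compute d/(2d−n) = 14/7 ≈ 2.0000.
⌊d/(2d−n)⌋ = 2.
Plotkin bound: M ≤ 2·2 = 4.
Given |C| = 5, check: VIOLATED.
This |C| is above the Plotkin bound, so no binary code with n = 21, d = 14 and 5 codewords exists.


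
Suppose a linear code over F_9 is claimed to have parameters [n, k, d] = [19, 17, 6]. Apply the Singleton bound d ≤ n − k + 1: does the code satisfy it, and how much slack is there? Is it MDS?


Singleton RHS = n − k + 1 = 3, slack = -3, bound violated (no such code; not MDS).

Singleton bound: d ≤ n − k + 1.
Here n = 19, k = 17, so n − k + 1 = 3.
Given d = 6, check d ≤ 3: NO.
Slack = (n − k + 1) − d = -3.
The slack is negative: d = 6 exceeds n − k + 1 = 3 by 3, so the Singleton bound is violated and no linear [19, 17, 6]_9 code can exist. In particular it is not MDS (MDS requires d = n − k + 1 exactly).
Description: the claimed parameters are [19, 17, 6]_9; such a code would be impossible (violates the Singleton bound).


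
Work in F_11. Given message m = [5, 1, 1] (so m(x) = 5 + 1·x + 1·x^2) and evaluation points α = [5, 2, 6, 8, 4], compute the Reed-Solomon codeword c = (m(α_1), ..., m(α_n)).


c = [2, 0, 3, 0, 3]

Message polynomial: m(x) = 5 + 1·x + 1·x^2 (mod 11).
For each evaluation point α_i, compute m(α_i) mod 11:
  α_1 = 5: Horner steps 1 → 6 → 2, so m(5) = 2.
  α_2 = 2: Horner steps 1 → 3 → 0, so m(2) = 0.
  α_3 = 6: Horner steps 1 → 7 → 3, so m(6) = 3.
  α_4 = 8: Horner steps 1 → 9 → 0, so m(8) = 0.
  α_5 = 4: Horner steps 1 → 5 → 3, so m(4) = 3.
Codeword c = [2, 0, 3, 0, 3] ∈ F_11^5.


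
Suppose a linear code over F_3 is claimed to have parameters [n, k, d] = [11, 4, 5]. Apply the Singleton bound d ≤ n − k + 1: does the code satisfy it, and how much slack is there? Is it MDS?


Singleton RHS = n − k + 1 = 8, slack = 3, bound satisfied, not MDS.

Singleton bound: d ≤ n − k + 1.
Here n = 11, k = 4, so n − k + 1 = 8.
Given d = 5, check d ≤ 8: YES.
Slack = (n − k + 1) − d = 3.
The code is NOT MDS (slack = 3 > 0).
Description: the claimed parameters are [11, 4, 5]_3; such a code would be non-MDS.


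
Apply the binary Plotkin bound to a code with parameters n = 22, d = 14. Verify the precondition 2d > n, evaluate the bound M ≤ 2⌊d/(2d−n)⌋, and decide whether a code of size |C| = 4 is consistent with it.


Plotkin bound M ≤ 4; given |C| = 4 ≤ bound (satisfied).

Check applicability: 2d = 28, n = 22.
2d − n = 6 > 0, so Plotkin applies.
Compute d/(2d−n) = 14/6 ≈ 2.3333.
⌊d/(2d−n)⌋ = 2.
Plotkin bound: M ≤ 2·2 = 4.
Given |C| = 4, check: satisfied.
This |C| is at the Plotkin bound.


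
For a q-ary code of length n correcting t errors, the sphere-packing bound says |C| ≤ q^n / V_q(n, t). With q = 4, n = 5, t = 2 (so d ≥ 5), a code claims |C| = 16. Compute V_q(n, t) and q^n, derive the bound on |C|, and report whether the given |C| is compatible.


V_q(n, t) = 106, q^n = 1024, Hamming bound = 9, |C| = 16 > bound (violated).

Step 1: Compute V_q(n, t) = Σ_{j=0}^2 C(n, j) (q−1)^j.
  j = 0: C(5,0)·(3)^0 = 1·1 = 1.
  j = 1: C(5,1)·(3)^1 = 5·3 = 15.
  j = 2: C(5,2)·(3)^2 = 10·9 = 90.
  V_q(n, t) = 1 + 15 + 90 = 106.
Step 2: q^n = 4^5 = 1024.
Step 3: Hamming bound ⌊q^n / V_q(n,t)⌋ = ⌊1024/106⌋ = 9.
Step 4: Compare |C| = 16 to 9: violated.
The claimed |C| lies above the Hamming bound, so no 4-ary code of length 5 with d ≥ 5 can have 16 codewords.


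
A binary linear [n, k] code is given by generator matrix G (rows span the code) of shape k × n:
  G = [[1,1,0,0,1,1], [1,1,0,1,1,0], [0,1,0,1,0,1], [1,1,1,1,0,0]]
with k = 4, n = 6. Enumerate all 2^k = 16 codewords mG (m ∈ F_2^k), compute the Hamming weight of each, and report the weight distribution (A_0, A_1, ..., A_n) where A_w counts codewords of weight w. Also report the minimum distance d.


Weight distribution: A_0 = 1, A_1 = 1, A_2 = 2, A_3 = 6, A_4 = 5, A_5 = 1. Minimum distance d = 1.

Enumerate all 2^4 = 16 messages m ∈ F_2^4.
For each, compute codeword c = mG in F_2^6, then tally its weight.
  m = 0000 → c = 000000, weight = 0.
  m = 1000 → c = 110011, weight = 4.
  m = 0100 → c = 110110, weight = 4.
  m = 1100 → c = 000101, weight = 2.
  m = 0010 → c = 010101, weight = 3.
  m = 1010 → c = 100110, weight = 3.
  m = 0110 → c = 100011, weight = 3.
  m = 1110 → c = 010000, weight = 1.
  m = 0001 → c = 111100, weight = 4.
  m = 1001 → c = 001111, weight = 4.
  m = 0101 → c = 001010, weight = 2.
  m = 1101 → c = 111001, weight = 4.
  m = 0011 → c = 101001, weight = 3.
  m = 1011 → c = 011010, weight = 3.
  m = 0111 → c = 011111, weight = 5.
  m = 1111 → c = 101100, weight = 3.
Tally weights:
  weight 0: 1 codewords.
  weight 1: 1 codewords.
  weight 2: 2 codewords.
  weight 3: 6 codewords.
  weight 4: 5 codewords.
  weight 5: 1 codewords.
Minimum distance d = smallest w > 0 with A_w > 0 = 1.
Sanity: Σ A_w = 16 = 2^4 = 16 ✓.


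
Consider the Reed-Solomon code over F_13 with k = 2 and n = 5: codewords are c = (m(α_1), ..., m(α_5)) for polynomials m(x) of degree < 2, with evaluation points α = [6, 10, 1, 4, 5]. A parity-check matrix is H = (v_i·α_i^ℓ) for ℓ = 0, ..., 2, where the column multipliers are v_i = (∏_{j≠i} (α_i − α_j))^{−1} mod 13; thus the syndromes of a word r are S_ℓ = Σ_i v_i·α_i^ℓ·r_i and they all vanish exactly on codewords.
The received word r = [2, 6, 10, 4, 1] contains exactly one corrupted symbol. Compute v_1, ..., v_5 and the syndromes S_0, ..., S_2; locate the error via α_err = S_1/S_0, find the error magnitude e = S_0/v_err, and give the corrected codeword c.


S = (10, 1, 4), error at position 4, error magnitude e = 4, c = [2, 6, 10, 0, 1].

Step 1: column multipliers v_i = (∏_{j≠i}(α_i − α_j))^{−1} mod 13.
  i = 1 (α = 6): (6−10)(6−1)(6−4)(6−5) = (−4)·5·2·1 = −40 ≡ 12, so v_1 = 12^{−1} = 12 (mod 13).
  i = 2 (α = 10): (10−6)(10−1)(10−4)(10−5) = 4·9·6·5 = 1080 ≡ 1, so v_2 = 1^{−1} = 1 (mod 13).
  i = 3 (α = 1): (1−6)(1−10)(1−4)(1−5) = (−5)·(−9)·(−3)·(−4) = 540 ≡ 7, so v_3 = 7^{−1} = 2 (mod 13).
  i = 4 (α = 4): (4−6)(4−10)(4−1)(4−5) = (−2)·(−6)·3·(−1) = −36 ≡ 3, so v_4 = 3^{−1} = 9 (mod 13).
  i = 5 (α = 5): (5−6)(5−10)(5−1)(5−4) = (−1)·(−5)·4·1 = 20 ≡ 7, so v_5 = 7^{−1} = 2 (mod 13).
  v = [12, 1, 2, 9, 2].
Step 2: syndromes of r = [2, 6, 10, 4, 1] (all sums mod 13).
  S_0 = Σ v_i r_i = 12·2 + 1·6 + 2·10 + 9·4 + 2·1 = 88 ≡ 10.
  S_1 = Σ v_i α_i r_i = 12·6·2 + 1·10·6 + 2·1·10 + 9·4·4 + 2·5·1 = 378 ≡ 1.
  α_i^2 mod 13 = [10, 9, 1, 3, 12].
  S_2 = Σ v_i α_i^2 r_i = 12·10·2 + 1·9·6 + 2·1·10 + 9·3·4 + 2·12·1 = 446 ≡ 4.
  S = (10, 1, 4) ≠ 0, so r is not a codeword (an error is present).
Step 3: locate the error. For a single error e at position i, S_ℓ = v_i·e·α_i^ℓ, so α_err = S_1/S_0.
  S_0^{−1} = 10^{−1} = 4 (mod 13), so α_err = 1·4 = 4 ≡ 4 = α_4. Error position i = 4.
  Consistency check: S_2/S_1 = 4·1 = 4 ≡ 4 = α_err ✓ (single-error assumption holds).
Step 4: error magnitude e = S_0/v_4 = S_0·∏_{j≠4}(α_4 − α_j) = 10·3 = 30 ≡ 4 (mod 13).
Step 5: correct position 4: c_4 = r_4 − e = 4 − 4 ≡ 0 (mod 13). Hence c = [2, 6, 10, 0, 1].
  Check: interpolating c through the α_i gives m(x) = 9 + 1·x (degree < 2) with m(α_i) = c_i for every i, so c is indeed a codeword.


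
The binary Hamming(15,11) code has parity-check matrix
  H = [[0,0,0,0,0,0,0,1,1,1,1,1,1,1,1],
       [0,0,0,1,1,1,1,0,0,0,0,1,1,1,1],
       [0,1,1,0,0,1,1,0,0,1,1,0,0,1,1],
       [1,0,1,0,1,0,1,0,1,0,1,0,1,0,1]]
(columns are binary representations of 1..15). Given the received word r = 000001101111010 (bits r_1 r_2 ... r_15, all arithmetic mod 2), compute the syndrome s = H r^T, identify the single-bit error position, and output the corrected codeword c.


s = (1, 0, 1, 1)^T, error position = 11, corrected codeword c = 000001101101010

Compute s = H r^T mod 2 one row at a time:
  s_1 = 0 + 1 + 1 + 1 + 1 + 0 + 1 + 0 = 5 ≡ 1 (mod 2).
  s_2 = 0 + 0 + 1 + 1 + 1 + 0 + 1 + 0 = 4 ≡ 0 (mod 2).
  s_3 = 0 + 0 + 1 + 1 + 1 + 1 + 1 + 0 = 5 ≡ 1 (mod 2).
  s_4 = 0 + 0 + 0 + 1 + 1 + 1 + 0 + 0 = 3 ≡ 1 (mod 2).
s = (1, 0, 1, 1)^T — this equals column 11 of H (binary 1011), so error is at position 11.
Correct: flip bit 11 of r = 000001101111010 to get c = 000001101101010.


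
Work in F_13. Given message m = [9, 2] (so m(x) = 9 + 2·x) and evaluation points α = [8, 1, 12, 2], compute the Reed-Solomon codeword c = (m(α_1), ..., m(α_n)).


c = [12, 11, 7, 0]

Message polynomial: m(x) = 9 + 2·x (mod 13).
For each evaluation point α_i, compute m(α_i) mod 13:
  α_1 = 8: Horner steps 2 → 12, so m(8) = 12.
  α_2 = 1: Horner steps 2 → 11, so m(1) = 11.
  α_3 = 12: Horner steps 2 → 7, so m(12) = 7.
  α_4 = 2: Horner steps 2 → 0, so m(2) = 0.
Codeword c = [12, 11, 7, 0] ∈ F_13^4.


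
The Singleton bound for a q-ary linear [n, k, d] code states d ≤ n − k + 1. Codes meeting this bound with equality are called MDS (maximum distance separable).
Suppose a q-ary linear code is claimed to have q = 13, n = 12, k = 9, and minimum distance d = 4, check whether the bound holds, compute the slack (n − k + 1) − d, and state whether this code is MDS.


Singleton RHS = n − k + 1 = 4, slack = 0, bound satisfied, MDS.

Singleton bound: d ≤ n − k + 1.
Here n = 12, k = 9, so n − k + 1 = 4.
Given d = 4, check d ≤ 4: YES.
Slack = (n − k + 1) − d = 0.
The code is MDS (slack = 0).
Description: the claimed parameters are [12, 9, 4]_13; such a code would be MDS (meets Singleton bound).


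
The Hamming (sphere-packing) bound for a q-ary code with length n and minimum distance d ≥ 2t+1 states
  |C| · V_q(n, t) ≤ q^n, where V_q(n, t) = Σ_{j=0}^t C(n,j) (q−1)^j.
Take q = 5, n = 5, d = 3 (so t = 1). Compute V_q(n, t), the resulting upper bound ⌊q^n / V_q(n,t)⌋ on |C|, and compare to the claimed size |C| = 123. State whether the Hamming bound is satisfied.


V_q(n, t) = 21, q^n = 3125, Hamming bound = 148, |C| = 123 ≤ bound (satisfied).

Step 1: Compute V_q(n, t) = Σ_{j=0}^1 C(n, j) (q−1)^j.
  j = 0: C(5,0)·(4)^0 = 1·1 = 1.
  j = 1: C(5,1)·(4)^1 = 5·4 = 20.
  V_q(n, t) = 1 + 20 = 21.
Step 2: q^n = 5^5 = 3125.
Step 3: Hamming bound ⌊q^n / V_q(n,t)⌋ = ⌊3125/21⌋ = 148.
Step 4: Compare |C| = 123 to 148: satisfied.
The claimed |C| lies below the Hamming bound.


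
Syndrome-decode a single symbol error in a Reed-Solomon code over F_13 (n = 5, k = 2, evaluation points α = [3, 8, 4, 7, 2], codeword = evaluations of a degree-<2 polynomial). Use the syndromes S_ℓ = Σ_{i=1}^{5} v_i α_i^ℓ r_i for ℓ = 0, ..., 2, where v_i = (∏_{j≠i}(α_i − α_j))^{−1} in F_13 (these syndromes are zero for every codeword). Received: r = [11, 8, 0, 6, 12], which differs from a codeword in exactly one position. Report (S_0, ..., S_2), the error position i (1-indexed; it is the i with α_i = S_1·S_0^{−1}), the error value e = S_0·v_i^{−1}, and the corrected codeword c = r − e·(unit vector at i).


S = (2, 4, 8), error at position 5, error magnitude e = 3, c = [11, 8, 0, 6, 9].

Step 1: column multipliers v_i = (∏_{j≠i}(α_i − α_j))^{−1} mod 13.
  i = 1 (α = 3): (3−8)(3−4)(3−7)(3−2) = (−5)·(−1)·(−4)·1 = −20 ≡ 6, so v_1 = 6^{−1} = 11 (mod 13).
  i = 2 (α = 8): (8−3)(8−4)(8−7)(8−2) = 5·4·1·6 = 120 ≡ 3, so v_2 = 3^{−1} = 9 (mod 13).
  i = 3 (α = 4): (4−3)(4−8)(4−7)(4−2) = 1·(−4)·(−3)·2 = 24 ≡ 11, so v_3 = 11^{−1} = 6 (mod 13).
  i = 4 (α = 7): (7−3)(7−8)(7−4)(7−2) = 4·(−1)·3·5 = −60 ≡ 5, so v_4 = 5^{−1} = 8 (mod 13).
  i = 5 (α = 2): (2−3)(2−8)(2−4)(2−7) = (−1)·(−6)·(−2)·(−5) = 60 ≡ 8, so v_5 = 8^{−1} = 5 (mod 13).
  v = [11, 9, 6, 8, 5].
Step 2: syndromes of r = [11, 8, 0, 6, 12] (all sums mod 13).
  S_0 = Σ v_i r_i = 11·11 + 9·8 + 6·0 + 8·6 + 5·12 = 301 ≡ 2.
  S_1 = Σ v_i α_i r_i = 11·3·11 + 9·8·8 + 6·4·0 + 8·7·6 + 5·2·12 = 1395 ≡ 4.
  α_i^2 mod 13 = [9, 12, 3, 10, 4].
  S_2 = Σ v_i α_i^2 r_i = 11·9·11 + 9·12·8 + 6·3·0 + 8·10·6 + 5·4·12 = 2673 ≡ 8.
  S = (2, 4, 8) ≠ 0, so r is not a codeword (an error is present).
Step 3: locate the error. For a single error e at position i, S_ℓ = v_i·e·α_i^ℓ, so α_err = S_1/S_0.
  S_0^{−1} = 2^{−1} = 7 (mod 13), so α_err = 4·7 = 28 ≡ 2 = α_5. Error position i = 5.
  Consistency check: S_2/S_1 = 8·10 = 80 ≡ 2 = α_err ✓ (single-error assumption holds).
Step 4: error magnitude e = S_0/v_5 = S_0·∏_{j≠5}(α_5 − α_j) = 2·8 = 16 ≡ 3 (mod 13).
Step 5: correct position 5: c_5 = r_5 − e = 12 − 3 ≡ 9 (mod 13). Hence c = [11, 8, 0, 6, 9].
  Check: interpolating c through the α_i gives m(x) = 5 + 2·x (degree < 2) with m(α_i) = c_i for every i, so c is indeed a codeword.


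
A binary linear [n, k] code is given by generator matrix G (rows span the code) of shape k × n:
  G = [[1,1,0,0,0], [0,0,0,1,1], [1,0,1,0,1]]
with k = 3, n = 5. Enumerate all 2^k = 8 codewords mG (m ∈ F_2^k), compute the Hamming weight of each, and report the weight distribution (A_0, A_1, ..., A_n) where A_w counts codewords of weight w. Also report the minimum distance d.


Weight distribution: A_0 = 1, A_2 = 2, A_3 = 4, A_4 = 1. Minimum distance d = 2.

Enumerate all 2^3 = 8 messages m ∈ F_2^3.
For each, compute codeword c = mG in F_2^5, then tally its weight.
  m = 000 → c = 00000, weight = 0.
  m = 100 → c = 11000, weight = 2.
  m = 010 → c = 00011, weight = 2.
  m = 110 → c = 11011, weight = 4.
  m = 001 → c = 10101, weight = 3.
  m = 101 → c = 01101, weight = 3.
  m = 011 → c = 10110, weight = 3.
  m = 111 → c = 01110, weight = 3.
Tally weights:
  weight 0: 1 codewords.
  weight 2: 2 codewords.
  weight 3: 4 codewords.
  weight 4: 1 codewords.
Minimum distance d = smallest w > 0 with A_w > 0 = 2.
Sanity: Σ A_w = 8 = 2^3 = 8 ✓.
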